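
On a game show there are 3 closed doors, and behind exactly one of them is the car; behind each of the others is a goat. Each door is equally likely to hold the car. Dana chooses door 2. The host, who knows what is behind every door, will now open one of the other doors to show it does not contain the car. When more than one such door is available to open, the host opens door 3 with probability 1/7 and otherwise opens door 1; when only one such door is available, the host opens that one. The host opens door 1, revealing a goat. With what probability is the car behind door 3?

Consider each possible location of the car in turn.
If it is behind door 1 (prior 1/3): the host opened door 1, so this case is ruled out; weight (1/3)·0 = 0.
If it is behind door 2 (prior 1/3): door 3 is available but not opened, probability 6/7; weight (1/3)·(6/7) = 2/7.
If it is behind door 3 (prior 1/3): only door 1 is available, probability 1; weight (1/3)·1 = 1/3.
The weights sum to 13/21.
So P(the car behind door 3 | the host opened door 1) = (1/3) / (13/21) = 7/13.

7/13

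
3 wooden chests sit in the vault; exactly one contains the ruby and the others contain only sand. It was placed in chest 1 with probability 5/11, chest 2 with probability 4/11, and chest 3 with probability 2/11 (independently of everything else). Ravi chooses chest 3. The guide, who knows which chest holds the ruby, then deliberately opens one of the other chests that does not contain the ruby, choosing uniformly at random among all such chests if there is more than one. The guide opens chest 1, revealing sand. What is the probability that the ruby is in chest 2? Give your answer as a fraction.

4/5

Apply Bayes' rule, conditioning on where the ruby actually is.
If it is in chest 1 (prior 5/11): the guide opened chest 1, so this case is ruled out; weight (5/11)·0 = 0.
If it is in chest 2 (prior 4/11): the guide has no choice, probability 1; weight (4/11)·1 = 4/11.
If it is in chest 3 (prior 2/11): the guide has 2 equally likely choices, so probability 1/2; weight (2/11)·(1/2) = 1/11.
The weights sum to 5/11.
So P(the ruby in chest 2 | the guide opened chest 1) = (4/11) / (5/11) = 4/5.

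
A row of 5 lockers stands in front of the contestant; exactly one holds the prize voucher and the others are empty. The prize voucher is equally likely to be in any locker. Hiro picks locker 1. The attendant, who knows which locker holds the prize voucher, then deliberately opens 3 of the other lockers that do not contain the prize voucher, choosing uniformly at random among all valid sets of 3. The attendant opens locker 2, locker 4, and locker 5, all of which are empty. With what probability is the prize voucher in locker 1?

1/5

Consider each possible location of the prize voucher in turn.
If it is in locker 1 (prior 1/5): the attendant has 4 equally likely choices, so probability 1/4; weight (1/5)·(1/4) = 1/20.
If it is in any of lockers 2, 4, and 5 (prior 1/5 each): that locker was opened and seen not to hold the prize — ruled out; weight (1/5)·0 = 0 each.
If it is in locker 3 (prior 1/5): the attendant has no choice, probability 1; weight (1/5)·1 = 1/5.
The weights sum to 1/4.
So P(the prize voucher in locker 1 | the attendant opened locker 2, locker 4, and locker 5) = (1/20) / (1/4) = 1/5.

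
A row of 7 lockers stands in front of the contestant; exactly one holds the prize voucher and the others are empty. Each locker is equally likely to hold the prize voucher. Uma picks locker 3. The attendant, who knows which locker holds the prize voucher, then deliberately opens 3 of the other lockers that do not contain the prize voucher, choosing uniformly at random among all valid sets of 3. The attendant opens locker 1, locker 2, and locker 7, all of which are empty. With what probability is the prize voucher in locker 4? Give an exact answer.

Apply Bayes' rule, conditioning on where the prize voucher actually is.
If it is in any of lockers 1, 2, and 7 (prior 1/7 each): that locker was opened and seen not to hold the prize — ruled out; weight (1/7)·0 = 0 each.
If it is in locker 3 (prior 1/7): the attendant has 20 equally likely choices, so probability 1/20; weight (1/7)·(1/20) = 1/140.
If it is in any of lockers 4, 5, and 6 (prior 1/7 each): the attendant has 10 equally likely choices, so probability 1/10; weight (1/7)·(1/10) = 1/70 each.
The weights sum to 1/20.
So P(the prize voucher in locker 4 | the attendant opened locker 1, locker 2, and locker 7) = (1/70) / (1/20) = 2/7.

2/7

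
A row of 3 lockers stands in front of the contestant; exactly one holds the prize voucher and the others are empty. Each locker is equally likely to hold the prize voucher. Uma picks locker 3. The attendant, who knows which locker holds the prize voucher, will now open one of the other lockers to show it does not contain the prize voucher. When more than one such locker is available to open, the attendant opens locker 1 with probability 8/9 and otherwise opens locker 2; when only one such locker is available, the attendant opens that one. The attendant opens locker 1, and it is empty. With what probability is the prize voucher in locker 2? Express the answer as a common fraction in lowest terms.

Consider each possible location of the prize voucher in turn.
If it is in locker 1 (prior 1/3): the attendant opened locker 1, so this case is ruled out; weight (1/3)·0 = 0.
If it is in locker 2 (prior 1/3): only locker 1 is available, probability 1; weight (1/3)·1 = 1/3.
If it is in locker 3 (prior 1/3): locker 1 is available, opened with probability 8/9; weight (1/3)·(8/9) = 8/27.
The weights sum to 17/27.
So P(the prize voucher in locker 2 | the attendant opened locker 1) = (1/3) / (17/27) = 9/17.

9/17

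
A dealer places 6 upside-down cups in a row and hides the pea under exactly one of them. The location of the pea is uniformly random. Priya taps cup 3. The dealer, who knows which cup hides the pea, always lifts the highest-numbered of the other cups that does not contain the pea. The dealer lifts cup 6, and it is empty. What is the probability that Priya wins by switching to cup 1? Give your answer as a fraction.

Condition on the true location of the pea.
If it is under any of cups 1, 2, 3, 4, and 5 (prior 1/6 each): cup 6 is the highest-numbered option available, probability 1; weight (1/6)·1 = 1/6 each.
If it is under cup 6 (prior 1/6): the dealer opened cup 6, so this case is ruled out; weight (1/6)·0 = 0.
The weights sum to 5/6.
So P(the pea under cup 1 | the dealer opened cup 6) = (1/6) / (5/6) = 1/5.

1/5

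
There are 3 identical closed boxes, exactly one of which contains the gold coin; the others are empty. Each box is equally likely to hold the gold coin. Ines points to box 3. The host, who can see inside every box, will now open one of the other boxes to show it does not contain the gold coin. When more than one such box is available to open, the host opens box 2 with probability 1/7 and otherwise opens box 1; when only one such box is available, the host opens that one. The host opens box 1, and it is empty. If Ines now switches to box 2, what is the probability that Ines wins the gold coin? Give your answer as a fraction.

7/13

Consider each possible location of the gold coin in turn.
If it is in box 1 (prior 1/3): the host opened box 1, so this case is ruled out; weight (1/3)·0 = 0.
If it is in box 2 (prior 1/3): only box 1 is available, probability 1; weight (1/3)·1 = 1/3.
If it is in box 3 (prior 1/3): box 2 is available but not opened, probability 6/7; weight (1/3)·(6/7) = 2/7.
The weights sum to 13/21.
So P(the gold coin in box 2 | the host opened box 1) = (1/3) / (13/21) = 7/13.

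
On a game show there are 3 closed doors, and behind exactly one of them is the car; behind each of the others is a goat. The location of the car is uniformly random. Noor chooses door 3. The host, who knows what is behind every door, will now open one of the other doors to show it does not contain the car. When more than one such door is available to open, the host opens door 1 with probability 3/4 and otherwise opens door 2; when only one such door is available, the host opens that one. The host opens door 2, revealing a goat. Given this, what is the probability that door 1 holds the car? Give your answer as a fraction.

Apply Bayes' rule, conditioning on where the car actually is.
If it is behind door 1 (prior 1/3): only door 2 is available, probability 1; weight (1/3)·1 = 1/3.
If it is behind door 2 (prior 1/3): the host opened door 2, so this case is ruled out; weight (1/3)·0 = 0.
If it is behind door 3 (prior 1/3): door 1 is available but not opened, probability 1/4; weight (1/3)·(1/4) = 1/12.
The weights sum to 5/12.
So P(the car behind door 1 | the host opened door 2) = (1/3) / (5/12) = 4/5.

4/5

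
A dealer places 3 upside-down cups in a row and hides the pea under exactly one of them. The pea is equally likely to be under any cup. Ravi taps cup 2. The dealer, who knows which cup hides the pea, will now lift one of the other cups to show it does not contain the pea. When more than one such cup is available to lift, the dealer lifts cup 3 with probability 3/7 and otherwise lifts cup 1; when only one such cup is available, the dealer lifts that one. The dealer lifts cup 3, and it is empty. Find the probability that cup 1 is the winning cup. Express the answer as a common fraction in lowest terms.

7/10

Apply Bayes' rule, conditioning on where the pea actually is.
If it is under cup 1 (prior 1/3): only cup 3 is available, probability 1; weight (1/3)·1 = 1/3.
If it is under cup 2 (prior 1/3): cup 3 is available, opened with probability 3/7; weight (1/3)·(3/7) = 1/7.
If it is under cup 3 (prior 1/3): the dealer opened cup 3, so this case is ruled out; weight (1/3)·0 = 0.
The weights sum to 10/21.
So P(the pea under cup 1 | the dealer opened cup 3) = (1/3) / (10/21) = 7/10.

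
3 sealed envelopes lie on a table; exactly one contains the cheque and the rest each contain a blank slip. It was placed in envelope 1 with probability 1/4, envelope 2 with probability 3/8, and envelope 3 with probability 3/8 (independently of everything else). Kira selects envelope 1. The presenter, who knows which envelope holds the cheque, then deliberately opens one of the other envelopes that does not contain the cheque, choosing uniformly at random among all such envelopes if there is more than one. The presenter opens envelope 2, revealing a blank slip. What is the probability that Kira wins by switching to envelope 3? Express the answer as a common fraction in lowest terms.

3/4

Apply Bayes' rule, conditioning on where the cheque actually is.
If it is in envelope 1 (prior 1/4): the presenter has 2 equally likely choices, so probability 1/2; weight (1/4)·(1/2) = 1/8.
If it is in envelope 2 (prior 3/8): the presenter opened envelope 2, so this case is ruled out; weight (3/8)·0 = 0.
If it is in envelope 3 (prior 3/8): the presenter has no choice, probability 1; weight (3/8)·1 = 3/8.
The weights sum to 1/2.
So P(the cheque in envelope 3 | the presenter opened envelope 2) = (3/8) / (1/2) = 3/4.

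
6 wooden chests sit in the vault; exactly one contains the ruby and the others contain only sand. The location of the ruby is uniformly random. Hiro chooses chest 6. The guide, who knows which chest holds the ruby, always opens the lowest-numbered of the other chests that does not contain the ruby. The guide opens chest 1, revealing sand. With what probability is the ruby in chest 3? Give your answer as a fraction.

Apply Bayes' rule, conditioning on where the ruby actually is.
If it is in chest 1 (prior 1/6): the guide opened chest 1, so this case is ruled out; weight (1/6)·0 = 0.
If it is in any of chests 2, 3, 4, 5, and 6 (prior 1/6 each): chest 1 is the lowest-numbered option available, probability 1; weight (1/6)·1 = 1/6 each.
The weights sum to 5/6.
So P(the ruby in chest 3 | the guide opened chest 1) = (1/6) / (5/6) = 1/5.

1/5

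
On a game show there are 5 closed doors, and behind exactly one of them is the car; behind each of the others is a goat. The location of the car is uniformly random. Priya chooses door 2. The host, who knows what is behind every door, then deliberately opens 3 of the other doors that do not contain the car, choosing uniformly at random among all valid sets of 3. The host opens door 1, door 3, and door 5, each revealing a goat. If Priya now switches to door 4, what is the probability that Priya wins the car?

Condition on the true location of the car.
If it is behind any of doors 1, 3, and 5 (prior 1/5 each): that door was opened and seen not to hold the prize — ruled out; weight (1/5)·0 = 0 each.
If it is behind door 2 (prior 1/5): the host has 4 equally likely choices, so probability 1/4; weight (1/5)·(1/4) = 1/20.
If it is behind door 4 (prior 1/5): the host has no choice, probability 1; weight (1/5)·1 = 1/5.
The weights sum to 1/4.
So P(the car behind door 4 | the host opened door 1, door 3, and door 5) = (1/5) / (1/4) = 4/5.

4/5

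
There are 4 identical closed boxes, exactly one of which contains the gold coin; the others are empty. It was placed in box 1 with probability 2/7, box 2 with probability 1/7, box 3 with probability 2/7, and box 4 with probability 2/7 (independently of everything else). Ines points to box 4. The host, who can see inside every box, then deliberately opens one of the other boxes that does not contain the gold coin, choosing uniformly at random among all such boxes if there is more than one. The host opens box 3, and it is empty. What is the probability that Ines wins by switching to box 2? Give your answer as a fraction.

3/13

Condition on the true location of the gold coin.
If it is in box 1 (prior 2/7): the host has 2 equally likely choices, so probability 1/2; weight (2/7)·(1/2) = 1/7.
If it is in box 2 (prior 1/7): the host has 2 equally likely choices, so probability 1/2; weight (1/7)·(1/2) = 1/14.
If it is in box 3 (prior 2/7): the host opened box 3, so this case is ruled out; weight (2/7)·0 = 0.
If it is in box 4 (prior 2/7): the host has 3 equally likely choices, so probability 1/3; weight (2/7)·(1/3) = 2/21.
The weights sum to 13/42.
So P(the gold coin in box 2 | the host opened box 3) = (1/14) / (13/42) = 3/13.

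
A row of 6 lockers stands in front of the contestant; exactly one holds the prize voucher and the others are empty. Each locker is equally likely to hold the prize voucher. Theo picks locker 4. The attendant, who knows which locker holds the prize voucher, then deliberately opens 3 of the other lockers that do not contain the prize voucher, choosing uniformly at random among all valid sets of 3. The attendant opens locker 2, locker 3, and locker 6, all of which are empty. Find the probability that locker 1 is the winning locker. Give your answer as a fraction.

Condition on the true location of the prize voucher.
If it is in either of lockers 1 and 5 (prior 1/6 each): the attendant has 4 equally likely choices, so probability 1/4; weight (1/6)·(1/4) = 1/24 each.
If it is in any of lockers 2, 3, and 6 (prior 1/6 each): that locker was opened and seen not to hold the prize — ruled out; weight (1/6)·0 = 0 each.
If it is in locker 4 (prior 1/6): the attendant has 10 equally likely choices, so probability 1/10; weight (1/6)·(1/10) = 1/60.
The weights sum to 1/10.
So P(the prize voucher in locker 1 | the attendant opened locker 2, locker 3, and locker 6) = (1/24) / (1/10) = 5/12.

5/12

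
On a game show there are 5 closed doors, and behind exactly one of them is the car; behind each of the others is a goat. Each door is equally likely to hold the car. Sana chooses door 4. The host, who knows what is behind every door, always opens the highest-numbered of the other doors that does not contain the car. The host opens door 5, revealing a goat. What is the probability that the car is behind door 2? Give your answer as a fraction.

Condition on the true location of the car.
If it is behind any of doors 1, 2, 3, and 4 (prior 1/5 each): door 5 is the highest-numbered option available, probability 1; weight (1/5)·1 = 1/5 each.
If it is behind door 5 (prior 1/5): the host opened door 5, so this case is ruled out; weight (1/5)·0 = 0.
The weights sum to 4/5.
So P(the car behind door 2 | the host opened door 5) = (1/5) / (4/5) = 1/4.

1/4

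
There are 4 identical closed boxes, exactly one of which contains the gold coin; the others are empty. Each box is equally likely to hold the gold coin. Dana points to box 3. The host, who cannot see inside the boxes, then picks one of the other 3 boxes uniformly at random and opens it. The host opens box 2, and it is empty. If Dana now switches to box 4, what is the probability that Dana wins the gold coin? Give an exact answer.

1/3

Because the host chose which box to open without knowing where the gold coin is, the choice is independent of the prize location. Learning that box 2 does not hold the gold coin simply rules out that one location and leaves the remaining 3 boxes still equally likely by symmetry.
So P(the gold coin in box 4) = 1/3.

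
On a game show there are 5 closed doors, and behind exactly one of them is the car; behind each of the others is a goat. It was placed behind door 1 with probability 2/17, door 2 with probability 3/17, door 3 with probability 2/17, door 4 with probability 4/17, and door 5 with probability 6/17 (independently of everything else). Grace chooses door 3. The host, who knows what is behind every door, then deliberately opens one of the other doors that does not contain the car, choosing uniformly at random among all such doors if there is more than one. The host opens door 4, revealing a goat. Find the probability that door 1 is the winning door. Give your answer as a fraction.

4/25

Condition on the true location of the car.
If it is behind door 1 (prior 2/17): the host has 3 equally likely choices, so probability 1/3; weight (2/17)·(1/3) = 2/51.
If it is behind door 2 (prior 3/17): the host has 3 equally likely choices, so probability 1/3; weight (3/17)·(1/3) = 1/17.
If it is behind door 3 (prior 2/17): the host has 4 equally likely choices, so probability 1/4; weight (2/17)·(1/4) = 1/34.
If it is behind door 4 (prior 4/17): the host opened door 4, so this case is ruled out; weight (4/17)·0 = 0.
If it is behind door 5 (prior 6/17): the host has 3 equally likely choices, so probability 1/3; weight (6/17)·(1/3) = 2/17.
The weights sum to 25/102.
So P(the car behind door 1 | the host opened door 4) = (2/51) / (25/102) = 4/25.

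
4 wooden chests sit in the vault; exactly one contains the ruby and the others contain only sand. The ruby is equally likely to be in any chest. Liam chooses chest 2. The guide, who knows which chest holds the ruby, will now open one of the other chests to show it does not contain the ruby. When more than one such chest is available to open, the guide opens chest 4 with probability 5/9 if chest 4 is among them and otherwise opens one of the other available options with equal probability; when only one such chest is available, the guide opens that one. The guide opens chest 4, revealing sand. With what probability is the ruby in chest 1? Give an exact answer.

1/3

Condition on the true location of the ruby.
If it is in any of chests 1, 2, and 3 (prior 1/4 each): chest 4 is available, opened with probability 5/9; weight (1/4)·(5/9) = 5/36 each.
If it is in chest 4 (prior 1/4): the guide opened chest 4, so this case is ruled out; weight (1/4)·0 = 0.
The weights sum to 5/12.
So P(the ruby in chest 1 | the guide opened chest 4) = (5/36) / (5/12) = 1/3.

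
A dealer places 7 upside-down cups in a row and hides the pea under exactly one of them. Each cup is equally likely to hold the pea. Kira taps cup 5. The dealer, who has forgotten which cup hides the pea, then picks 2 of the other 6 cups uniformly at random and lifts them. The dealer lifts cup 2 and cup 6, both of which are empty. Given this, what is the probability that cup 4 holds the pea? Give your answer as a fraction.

Because the dealer chose which cups to lift without knowing where the pea is, the choice is independent of the prize location. Learning that none of the 2 opened cups holds the pea simply rules out those 2 locations and leaves the remaining 5 cups still equally likely by symmetry.
So P(the pea under cup 4) = 1/5.

1/5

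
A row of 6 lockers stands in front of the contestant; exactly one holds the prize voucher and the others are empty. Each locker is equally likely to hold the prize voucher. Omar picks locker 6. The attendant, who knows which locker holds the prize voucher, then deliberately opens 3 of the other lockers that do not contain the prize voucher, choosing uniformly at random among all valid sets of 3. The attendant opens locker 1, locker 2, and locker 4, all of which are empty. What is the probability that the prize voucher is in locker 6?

1/6

Apply Bayes' rule, conditioning on where the prize voucher actually is.
If it is in any of lockers 1, 2, and 4 (prior 1/6 each): that locker was opened and seen not to hold the prize — ruled out; weight (1/6)·0 = 0 each.
If it is in either of lockers 3 and 5 (prior 1/6 each): the attendant has 4 equally likely choices, so probability 1/4; weight (1/6)·(1/4) = 1/24 each.
If it is in locker 6 (prior 1/6): the attendant has 10 equally likely choices, so probability 1/10; weight (1/6)·(1/10) = 1/60.
The weights sum to 1/10.
So P(the prize voucher in locker 6 | the attendant opened locker 1, locker 2, and locker 4) = (1/60) / (1/10) = 1/6.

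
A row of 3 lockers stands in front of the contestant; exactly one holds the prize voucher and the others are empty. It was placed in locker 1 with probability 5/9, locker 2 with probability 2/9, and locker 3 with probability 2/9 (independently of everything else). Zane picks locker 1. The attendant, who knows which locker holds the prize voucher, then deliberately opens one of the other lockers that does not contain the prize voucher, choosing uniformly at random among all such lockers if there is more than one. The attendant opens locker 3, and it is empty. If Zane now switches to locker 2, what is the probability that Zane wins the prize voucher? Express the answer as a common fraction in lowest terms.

Apply Bayes' rule, conditioning on where the prize voucher actually is.
If it is in locker 1 (prior 5/9): the attendant has 2 equally likely choices, so probability 1/2; weight (5/9)·(1/2) = 5/18.
If it is in locker 2 (prior 2/9): the attendant has no choice, probability 1; weight (2/9)·1 = 2/9.
If it is in locker 3 (prior 2/9): the attendant opened locker 3, so this case is ruled out; weight (2/9)·0 = 0.
The weights sum to 1/2.
So P(the prize voucher in locker 2 | the attendant opened locker 3) = (2/9) / (1/2) = 4/9.

4/9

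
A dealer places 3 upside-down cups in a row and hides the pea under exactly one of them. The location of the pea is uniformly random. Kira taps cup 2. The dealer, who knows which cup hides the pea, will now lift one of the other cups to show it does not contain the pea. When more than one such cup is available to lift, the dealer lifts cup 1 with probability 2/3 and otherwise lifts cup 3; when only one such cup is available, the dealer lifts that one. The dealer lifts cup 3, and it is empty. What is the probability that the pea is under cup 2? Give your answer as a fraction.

1/4

Apply Bayes' rule, conditioning on where the pea actually is.
If it is under cup 1 (prior 1/3): only cup 3 is available, probability 1; weight (1/3)·1 = 1/3.
If it is under cup 2 (prior 1/3): cup 1 is available but not opened, probability 1/3; weight (1/3)·(1/3) = 1/9.
If it is under cup 3 (prior 1/3): the dealer opened cup 3, so this case is ruled out; weight (1/3)·0 = 0.
The weights sum to 4/9.
So P(the pea under cup 2 | the dealer opened cup 3) = (1/9) / (4/9) = 1/4.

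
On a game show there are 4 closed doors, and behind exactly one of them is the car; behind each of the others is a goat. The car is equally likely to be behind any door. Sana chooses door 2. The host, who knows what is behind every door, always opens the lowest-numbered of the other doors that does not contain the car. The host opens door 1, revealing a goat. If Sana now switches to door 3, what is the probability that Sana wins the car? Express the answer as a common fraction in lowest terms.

Apply Bayes' rule, conditioning on where the car actually is.
If it is behind door 1 (prior 1/4): the host opened door 1, so this case is ruled out; weight (1/4)·0 = 0.
If it is behind any of doors 2, 3, and 4 (prior 1/4 each): door 1 is the lowest-numbered option available, probability 1; weight (1/4)·1 = 1/4 each.
The weights sum to 3/4.
So P(the car behind door 3 | the host opened door 1) = (1/4) / (3/4) = 1/3.

1/3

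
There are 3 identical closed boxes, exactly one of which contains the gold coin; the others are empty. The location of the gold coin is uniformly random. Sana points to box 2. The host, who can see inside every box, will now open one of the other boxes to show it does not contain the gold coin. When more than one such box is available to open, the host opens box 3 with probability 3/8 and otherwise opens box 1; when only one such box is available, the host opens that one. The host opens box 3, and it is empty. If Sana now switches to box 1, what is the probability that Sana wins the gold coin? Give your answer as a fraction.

8/11

Apply Bayes' rule, conditioning on where the gold coin actually is.
If it is in box 1 (prior 1/3): only box 3 is available, probability 1; weight (1/3)·1 = 1/3.
If it is in box 2 (prior 1/3): box 3 is available, opened with probability 3/8; weight (1/3)·(3/8) = 1/8.
If it is in box 3 (prior 1/3): the host opened box 3, so this case is ruled out; weight (1/3)·0 = 0.
The weights sum to 11/24.
So P(the gold coin in box 1 | the host opened box 3) = (1/3) / (11/24) = 8/11.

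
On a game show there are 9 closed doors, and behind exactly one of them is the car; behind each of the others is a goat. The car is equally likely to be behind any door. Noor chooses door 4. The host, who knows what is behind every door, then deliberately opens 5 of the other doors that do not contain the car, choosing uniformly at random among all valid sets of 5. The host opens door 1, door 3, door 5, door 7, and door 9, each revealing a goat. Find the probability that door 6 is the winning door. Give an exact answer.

8/27

Condition on the true location of the car.
If it is behind any of doors 1, 3, 5, 7, and 9 (prior 1/9 each): that door was opened and seen not to hold the prize — ruled out; weight (1/9)·0 = 0 each.
If it is behind any of doors 2, 6, and 8 (prior 1/9 each): the host has 21 equally likely choices, so probability 1/21; weight (1/9)·(1/21) = 1/189 each.
If it is behind door 4 (prior 1/9): the host has 56 equally likely choices, so probability 1/56; weight (1/9)·(1/56) = 1/504.
The weights sum to 1/56.
So P(the car behind door 6 | the host opened door 1, door 3, door 5, door 7, and door 9) = (1/189) / (1/56) = 8/27.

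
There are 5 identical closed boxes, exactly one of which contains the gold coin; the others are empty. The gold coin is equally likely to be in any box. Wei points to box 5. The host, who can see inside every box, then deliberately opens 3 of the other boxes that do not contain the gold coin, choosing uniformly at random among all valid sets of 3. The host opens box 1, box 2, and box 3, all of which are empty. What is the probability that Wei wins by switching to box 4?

4/5

Consider each possible location of the gold coin in turn.
If it is in any of boxes 1, 2, and 3 (prior 1/5 each): that box was opened and seen not to hold the prize — ruled out; weight (1/5)·0 = 0 each.
If it is in box 4 (prior 1/5): the host has no choice, probability 1; weight (1/5)·1 = 1/5.
If it is in box 5 (prior 1/5): the host has 4 equally likely choices, so probability 1/4; weight (1/5)·(1/4) = 1/20.
The weights sum to 1/4.
So P(the gold coin in box 4 | the host opened box 1, box 2, and box 3) = (1/5) / (1/4) = 4/5.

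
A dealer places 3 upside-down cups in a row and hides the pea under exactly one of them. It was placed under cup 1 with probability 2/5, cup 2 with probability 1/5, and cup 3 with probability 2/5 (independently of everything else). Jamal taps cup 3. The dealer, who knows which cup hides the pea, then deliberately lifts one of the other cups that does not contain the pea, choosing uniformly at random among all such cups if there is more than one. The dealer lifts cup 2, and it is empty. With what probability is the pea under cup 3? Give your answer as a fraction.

1/3

Consider each possible location of the pea in turn.
If it is under cup 1 (prior 2/5): the dealer has no choice, probability 1; weight (2/5)·1 = 2/5.
If it is under cup 2 (prior 1/5): the dealer opened cup 2, so this case is ruled out; weight (1/5)·0 = 0.
If it is under cup 3 (prior 2/5): the dealer has 2 equally likely choices, so probability 1/2; weight (2/5)·(1/2) = 1/5.
The weights sum to 3/5.
So P(the pea under cup 3 | the dealer opened cup 2) = (1/5) / (3/5) = 1/3.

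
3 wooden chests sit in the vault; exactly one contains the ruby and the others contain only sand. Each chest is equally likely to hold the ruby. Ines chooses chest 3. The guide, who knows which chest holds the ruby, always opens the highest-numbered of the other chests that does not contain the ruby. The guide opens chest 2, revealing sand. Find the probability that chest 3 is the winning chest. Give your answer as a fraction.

1/2

Apply Bayes' rule, conditioning on where the ruby actually is.
If it is in either of chests 1 and 3 (prior 1/3 each): chest 2 is the highest-numbered option available, probability 1; weight (1/3)·1 = 1/3 each.
If it is in chest 2 (prior 1/3): the guide opened chest 2, so this case is ruled out; weight (1/3)·0 = 0.
The weights sum to 2/3.
So P(the ruby in chest 3 | the guide opened chest 2) = (1/3) / (2/3) = 1/2.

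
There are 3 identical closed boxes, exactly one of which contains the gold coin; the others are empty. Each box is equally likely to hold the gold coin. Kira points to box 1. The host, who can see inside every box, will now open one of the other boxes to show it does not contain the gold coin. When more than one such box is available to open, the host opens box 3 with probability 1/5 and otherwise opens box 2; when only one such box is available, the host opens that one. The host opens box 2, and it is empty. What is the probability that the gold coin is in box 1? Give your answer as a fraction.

4/9

Consider each possible location of the gold coin in turn.
If it is in box 1 (prior 1/3): box 3 is available but not opened, probability 4/5; weight (1/3)·(4/5) = 4/15.
If it is in box 2 (prior 1/3): the host opened box 2, so this case is ruled out; weight (1/3)·0 = 0.
If it is in box 3 (prior 1/3): only box 2 is available, probability 1; weight (1/3)·1 = 1/3.
The weights sum to 3/5.
So P(the gold coin in box 1 | the host opened box 2) = (4/15) / (3/5) = 4/9.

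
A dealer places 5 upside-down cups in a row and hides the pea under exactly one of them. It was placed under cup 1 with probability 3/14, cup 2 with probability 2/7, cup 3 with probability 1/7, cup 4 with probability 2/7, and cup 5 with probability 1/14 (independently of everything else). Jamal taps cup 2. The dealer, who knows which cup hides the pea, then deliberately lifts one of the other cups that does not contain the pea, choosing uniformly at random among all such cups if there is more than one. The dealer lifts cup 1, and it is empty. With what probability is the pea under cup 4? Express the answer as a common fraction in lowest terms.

Condition on the true location of the pea.
If it is under cup 1 (prior 3/14): the dealer opened cup 1, so this case is ruled out; weight (3/14)·0 = 0.
If it is under cup 2 (prior 2/7): the dealer has 4 equally likely choices, so probability 1/4; weight (2/7)·(1/4) = 1/14.
If it is under cup 3 (prior 1/7): the dealer has 3 equally likely choices, so probability 1/3; weight (1/7)·(1/3) = 1/21.
If it is under cup 4 (prior 2/7): the dealer has 3 equally likely choices, so probability 1/3; weight (2/7)·(1/3) = 2/21.
If it is under cup 5 (prior 1/14): the dealer has 3 equally likely choices, so probability 1/3; weight (1/14)·(1/3) = 1/42.
The weights sum to 5/21.
So P(the pea under cup 4 | the dealer opened cup 1) = (2/21) / (5/21) = 2/5.

2/5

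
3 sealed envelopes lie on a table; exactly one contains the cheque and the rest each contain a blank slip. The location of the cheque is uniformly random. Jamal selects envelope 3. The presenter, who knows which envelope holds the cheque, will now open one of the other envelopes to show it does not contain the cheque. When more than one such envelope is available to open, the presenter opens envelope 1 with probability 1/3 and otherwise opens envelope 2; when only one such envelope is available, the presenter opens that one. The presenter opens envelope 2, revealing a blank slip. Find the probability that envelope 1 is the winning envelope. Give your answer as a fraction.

3/5

Consider each possible location of the cheque in turn.
If it is in envelope 1 (prior 1/3): only envelope 2 is available, probability 1; weight (1/3)·1 = 1/3.
If it is in envelope 2 (prior 1/3): the presenter opened envelope 2, so this case is ruled out; weight (1/3)·0 = 0.
If it is in envelope 3 (prior 1/3): envelope 1 is available but not opened, probability 2/3; weight (1/3)·(2/3) = 2/9.
The weights sum to 5/9.
So P(the cheque in envelope 1 | the presenter opened envelope 2) = (1/3) / (5/9) = 3/5.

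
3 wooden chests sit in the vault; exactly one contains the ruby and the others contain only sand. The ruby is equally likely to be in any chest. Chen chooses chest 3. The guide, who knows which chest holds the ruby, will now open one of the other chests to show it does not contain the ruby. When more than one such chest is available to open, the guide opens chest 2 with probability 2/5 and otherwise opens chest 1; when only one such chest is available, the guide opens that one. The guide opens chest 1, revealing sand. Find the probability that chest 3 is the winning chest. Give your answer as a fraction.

Condition on the true location of the ruby.
If it is in chest 1 (prior 1/3): the guide opened chest 1, so this case is ruled out; weight (1/3)·0 = 0.
If it is in chest 2 (prior 1/3): only chest 1 is available, probability 1; weight (1/3)·1 = 1/3.
If it is in chest 3 (prior 1/3): chest 2 is available but not opened, probability 3/5; weight (1/3)·(3/5) = 1/5.
The weights sum to 8/15.
So P(the ruby in chest 3 | the guide opened chest 1) = (1/5) / (8/15) = 3/8.

3/8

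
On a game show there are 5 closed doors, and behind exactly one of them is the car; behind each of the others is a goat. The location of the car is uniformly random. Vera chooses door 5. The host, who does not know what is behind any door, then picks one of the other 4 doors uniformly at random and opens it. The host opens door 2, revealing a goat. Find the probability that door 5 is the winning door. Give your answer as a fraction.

Consider each possible location of the car in turn.
If it is behind any of doors 1, 3, 4, and 5 (prior 1/5 each): the host picks door 2 with probability 1/4 regardless, and it is not the prize; weight (1/5)·(1/4) = 1/20 each.
If it is behind door 2 (prior 1/5): the host opened door 2, so this case is ruled out; weight (1/5)·0 = 0.
The weights sum to 1/5.
So P(the car behind door 5 | the host opened door 2) = (1/20) / (1/5) = 1/4.

1/4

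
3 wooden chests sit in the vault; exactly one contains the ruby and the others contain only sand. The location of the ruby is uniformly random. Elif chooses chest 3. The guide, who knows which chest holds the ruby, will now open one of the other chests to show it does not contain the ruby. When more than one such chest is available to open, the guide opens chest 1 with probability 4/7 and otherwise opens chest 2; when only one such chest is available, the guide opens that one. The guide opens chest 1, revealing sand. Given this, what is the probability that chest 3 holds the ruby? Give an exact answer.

4/11

Condition on the true location of the ruby.
If it is in chest 1 (prior 1/3): the guide opened chest 1, so this case is ruled out; weight (1/3)·0 = 0.
If it is in chest 2 (prior 1/3): only chest 1 is available, probability 1; weight (1/3)·1 = 1/3.
If it is in chest 3 (prior 1/3): chest 1 is available, opened with probability 4/7; weight (1/3)·(4/7) = 4/21.
The weights sum to 11/21.
So P(the ruby in chest 3 | the guide opened chest 1) = (4/21) / (11/21) = 4/11.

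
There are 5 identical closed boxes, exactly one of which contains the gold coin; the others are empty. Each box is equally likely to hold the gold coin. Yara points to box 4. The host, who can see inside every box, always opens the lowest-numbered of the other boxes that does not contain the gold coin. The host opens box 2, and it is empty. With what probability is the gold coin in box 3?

Apply Bayes' rule, conditioning on where the gold coin actually is.
If it is in box 1 (prior 1/5): box 2 is the lowest-numbered option available, probability 1; weight (1/5)·1 = 1/5.
If it is in box 2 (prior 1/5): the host opened box 2, so this case is ruled out; weight (1/5)·0 = 0.
If it is in any of boxes 3, 4, and 5 (prior 1/5 each): the host would have opened box 1 instead, probability 0; weight (1/5)·0 = 0 each.
The weights sum to 1/5.
So P(the gold coin in box 3 | the host opened box 2) = 0 / (1/5) = 0.

0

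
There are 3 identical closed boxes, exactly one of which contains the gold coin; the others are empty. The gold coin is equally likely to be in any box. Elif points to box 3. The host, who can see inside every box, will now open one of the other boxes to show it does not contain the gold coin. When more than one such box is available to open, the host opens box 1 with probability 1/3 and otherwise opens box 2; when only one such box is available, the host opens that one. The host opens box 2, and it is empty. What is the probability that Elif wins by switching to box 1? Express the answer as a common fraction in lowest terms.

3/5

Apply Bayes' rule, conditioning on where the gold coin actually is.
If it is in box 1 (prior 1/3): only box 2 is available, probability 1; weight (1/3)·1 = 1/3.
If it is in box 2 (prior 1/3): the host opened box 2, so this case is ruled out; weight (1/3)·0 = 0.
If it is in box 3 (prior 1/3): box 1 is available but not opened, probability 2/3; weight (1/3)·(2/3) = 2/9.
The weights sum to 5/9.
So P(the gold coin in box 1 | the host opened box 2) = (1/3) / (5/9) = 3/5.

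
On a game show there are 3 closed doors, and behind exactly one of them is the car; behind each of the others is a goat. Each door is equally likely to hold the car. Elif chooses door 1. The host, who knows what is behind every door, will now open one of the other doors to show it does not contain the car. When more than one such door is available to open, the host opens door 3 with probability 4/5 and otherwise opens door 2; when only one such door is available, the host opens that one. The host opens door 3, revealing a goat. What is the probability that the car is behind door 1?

Condition on the true location of the car.
If it is behind door 1 (prior 1/3): door 3 is available, opened with probability 4/5; weight (1/3)·(4/5) = 4/15.
If it is behind door 2 (prior 1/3): only door 3 is available, probability 1; weight (1/3)·1 = 1/3.
If it is behind door 3 (prior 1/3): the host opened door 3, so this case is ruled out; weight (1/3)·0 = 0.
The weights sum to 3/5.
So P(the car behind door 1 | the host opened door 3) = (4/15) / (3/5) = 4/9.

4/9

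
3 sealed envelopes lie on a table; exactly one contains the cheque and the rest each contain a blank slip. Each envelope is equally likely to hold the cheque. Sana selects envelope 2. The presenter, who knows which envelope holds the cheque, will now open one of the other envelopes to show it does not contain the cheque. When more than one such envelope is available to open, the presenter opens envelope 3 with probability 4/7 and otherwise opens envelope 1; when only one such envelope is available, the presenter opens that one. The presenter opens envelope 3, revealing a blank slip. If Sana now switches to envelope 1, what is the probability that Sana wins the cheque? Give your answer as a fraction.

7/11

Condition on the true location of the cheque.
If it is in envelope 1 (prior 1/3): only envelope 3 is available, probability 1; weight (1/3)·1 = 1/3.
If it is in envelope 2 (prior 1/3): envelope 3 is available, opened with probability 4/7; weight (1/3)·(4/7) = 4/21.
If it is in envelope 3 (prior 1/3): the presenter opened envelope 3, so this case is ruled out; weight (1/3)·0 = 0.
The weights sum to 11/21.
So P(the cheque in envelope 1 | the presenter opened envelope 3) = (1/3) / (11/21) = 7/11.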